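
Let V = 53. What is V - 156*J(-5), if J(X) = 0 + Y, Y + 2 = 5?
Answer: -415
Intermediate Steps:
Y = 3 (Y = -2 + 5 = 3)
J(X) = 3 (J(X) = 0 + 3 = 3)
V - 156*J(-5) = 53 - 156*3 = 53 - 468 = -415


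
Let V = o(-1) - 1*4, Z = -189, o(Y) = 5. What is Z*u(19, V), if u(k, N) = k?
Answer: -3591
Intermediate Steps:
V = 1 (V = 5 - 1*4 = 5 - 4 = 1)
Z*u(19, V) = -189*19 = -3591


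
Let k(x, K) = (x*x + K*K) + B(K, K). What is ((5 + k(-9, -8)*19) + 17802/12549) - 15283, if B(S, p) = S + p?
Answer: -53649407/4183 ≈ -12826.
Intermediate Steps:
k(x, K) = K² + x² + 2*K (k(x, K) = (x*x + K*K) + (K + K) = (x² + K²) + 2*K = (K² + x²) + 2*K = K² + x² + 2*K)
((5 + k(-9, -8)*19) + 17802/12549) - 15283 = ((5 + ((-8)² + (-9)² + 2*(-8))*19) + 17802/12549) - 15283 = ((5 + (64 + 81 - 16)*19) + 17802*(1/12549)) - 15283 = ((5 + 129*19) + 5934/4183) - 15283 = ((5 + 2451) + 5934/4183) - 15283 = (2456 + 5934/4183) - 15283 = 10279382/4183 - 15283 = -53649407/4183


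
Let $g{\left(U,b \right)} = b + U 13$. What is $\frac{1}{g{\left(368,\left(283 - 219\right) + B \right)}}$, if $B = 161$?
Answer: $\frac{1}{5009} \approx 0.00019964$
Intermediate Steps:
$g{\left(U,b \right)} = b + 13 U$
$\frac{1}{g{\left(368,\left(283 - 219\right) + B \right)}} = \frac{1}{\left(\left(283 - 219\right) + 161\right) + 13 \cdot 368} = \frac{1}{\left(64 + 161\right) + 4784} = \frac{1}{225 + 4784} = \frac{1}{5009}$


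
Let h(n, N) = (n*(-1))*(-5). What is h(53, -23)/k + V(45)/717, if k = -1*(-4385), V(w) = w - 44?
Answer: 38878/628809 ≈ 0.061828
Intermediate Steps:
h(n, N) = 5*n (h(n, N) = -n*(-5) = 5*n)
V(w) = -44 + w
k = 4385
h(53, -23)/k + V(45)/717 = (5*53)/4385 + (-44 + 45)/717 = 265*(1/4385) + 1*(1/717) = 53/877 + 1/717 = 38878/628809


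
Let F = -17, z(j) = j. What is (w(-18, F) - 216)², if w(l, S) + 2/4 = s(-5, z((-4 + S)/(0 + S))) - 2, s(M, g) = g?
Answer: 54567769/1156 ≈ 47204.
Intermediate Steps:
w(l, S) = -5/2 + (-4 + S)/S (w(l, S) = -½ + ((-4 + S)/(0 + S) - 2) = -½ + ((-4 + S)/S - 2) = -½ + (-2 + (-4 + S)/S) = -5/2 + (-4 + S)/S)
(w(-18, F) - 216)² = ((-3/2 - 4/(-17)) - 216)² = ((-3/2 - 4*(-1/17)) - 216)² = ((-3/2 + 4/17) - 216)² = (-43/34 - 216)² = (-7387/34)² = 54567769/1156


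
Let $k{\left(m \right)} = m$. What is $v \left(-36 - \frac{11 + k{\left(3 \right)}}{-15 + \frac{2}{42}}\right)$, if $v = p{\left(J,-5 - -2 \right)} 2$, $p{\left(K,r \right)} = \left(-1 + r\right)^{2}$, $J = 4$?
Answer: $- \frac{176160}{157} \approx -1122.0$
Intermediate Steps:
$v = 32$ ($v = \left(-1 - 3\right)^{2} \cdot 2 = \left(-4\right)^{2} \cdot 2 = 16 \cdot 2 = 32$)
$v \left(-36 - \frac{11 + k{\left(3 \right)}}{-15 + \frac{2}{42}}\right) = 32 \left(-36 - \frac{11 + 3}{-15 + \frac{2}{42}}\right) = 32 \left(-36 - \frac{14}{-15 + 2 \cdot \frac{1}{42}}\right) = 32 \left(-36 - \frac{14}{-15 + \frac{1}{21}}\right) = 32 \left(-36 - \frac{14}{- \frac{314}{21}}\right) = 32 \left(-36 - 14 \left(- \frac{21}{314}\right)\right) = 32 \left(-36 - - \frac{147}{157}\right) = 32 \left(-36 + \frac{147}{157}\right) = 32 \left(- \frac{5505}{157}\right) = - \frac{176160}{157}$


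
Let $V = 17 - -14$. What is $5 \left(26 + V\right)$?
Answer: $285$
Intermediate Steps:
$V = 31$ ($V = 17 + 14 = 31$)
$5 \left(26 + V\right) = 5 \left(26 + 31\right) = 5 \cdot 57 = 285$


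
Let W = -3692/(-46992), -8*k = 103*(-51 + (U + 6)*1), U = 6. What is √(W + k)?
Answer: 5*√2772475134/11748 ≈ 22.410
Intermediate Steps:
k = 4017/8 (k = -103*(-51 + (6 + 6)*1)/8 = -103*(-51 + 12*1)/8 = -103*(-51 + 12)/8 = -103*(-39)/8 = -⅛*(-4017) = 4017/8 ≈ 502.13)
W = 923/11748 (W = -3692*(-1/46992) = 923/11748 ≈ 0.078567)
√(W + k) = √(923/11748 + 4017/8) = √(11799775/23496) = 5*√2772475134/11748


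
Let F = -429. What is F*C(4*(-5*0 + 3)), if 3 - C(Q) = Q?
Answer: 3861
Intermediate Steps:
C(Q) = 3 - Q
F*C(4*(-5*0 + 3)) = -429*(3 - 4*(-5*0 + 3)) = -429*(3 - 4*(0 + 3)) = -429*(3 - 4*3) = -429*(3 - 1*12) = -429*(3 - 12) = -429*(-9) = 3861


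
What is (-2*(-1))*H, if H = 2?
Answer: 4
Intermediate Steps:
(-2*(-1))*H = -2*(-1)*2 = 2*2 = 4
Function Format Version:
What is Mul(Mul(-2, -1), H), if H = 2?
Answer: 4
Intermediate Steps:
Mul(Mul(-2, -1), H) = Mul(Mul(-2, -1), 2) = Mul(2, 2) = 4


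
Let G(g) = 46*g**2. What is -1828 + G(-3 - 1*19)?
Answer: 20436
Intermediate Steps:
-1828 + G(-3 - 1*19) = -1828 + 46*(-3 - 1*19)**2 = -1828 + 46*(-3 - 19)**2 = -1828 + 46*(-22)**2 = -1828 + 46*484 = -1828 + 22264 = 20436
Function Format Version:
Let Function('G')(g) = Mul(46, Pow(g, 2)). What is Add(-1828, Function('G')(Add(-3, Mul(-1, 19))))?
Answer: 20436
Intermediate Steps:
Add(-1828, Function('G')(Add(-3, Mul(-1, 19)))) = Add(-1828, Mul(46, Pow(Add(-3, Mul(-1, 19)), 2))) = Add(-1828, Mul(46, Pow(Add(-3, -19), 2))) = Add(-1828, Mul(46, Pow(-22, 2))) = Add(-1828, Mul(46, 484)) = Add(-1828, 22264) = 20436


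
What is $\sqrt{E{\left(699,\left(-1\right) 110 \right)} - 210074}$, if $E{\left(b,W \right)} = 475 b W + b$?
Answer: $5 i \sqrt{1469285} \approx 6060.7 i$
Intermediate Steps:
$E{\left(b,W \right)} = b + 475 W b$ ($E{\left(b,W \right)} = 475 W b + b = b + 475 W b$)
$\sqrt{E{\left(699,\left(-1\right) 110 \right)} - 210074} = \sqrt{699 \left(1 + 475 \left(\left(-1\right) 110\right)\right) - 210074} = \sqrt{699 \left(1 + 475 \left(-110\right)\right) - 210074} = \sqrt{699 \left(1 - 52250\right) - 210074} = \sqrt{699 \left(-52249\right) - 210074} = \sqrt{-36522051 - 210074} = \sqrt{-36732125} = 5 i \sqrt{1469285}$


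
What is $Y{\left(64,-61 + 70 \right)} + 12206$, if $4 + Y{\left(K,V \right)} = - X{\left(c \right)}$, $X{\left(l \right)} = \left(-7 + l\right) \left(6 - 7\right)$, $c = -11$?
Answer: $12184$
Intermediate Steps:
$X{\left(l \right)} = 7 - l$ ($X{\left(l \right)} = \left(-7 + l\right) \left(-1\right) = 7 - l$)
$Y{\left(K,V \right)} = -22$ ($Y{\left(K,V \right)} = -4 - \left(7 - -11\right) = -4 - \left(7 + 11\right) = -4 - 18 = -22$)
$Y{\left(64,-61 + 70 \right)} + 12206 = -22 + 12206 = 12184$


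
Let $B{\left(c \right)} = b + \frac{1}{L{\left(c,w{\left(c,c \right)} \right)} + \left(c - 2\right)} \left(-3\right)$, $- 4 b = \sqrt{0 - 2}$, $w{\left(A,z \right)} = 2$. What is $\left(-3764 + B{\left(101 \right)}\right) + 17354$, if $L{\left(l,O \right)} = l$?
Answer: $\frac{2717997}{200} - \frac{i \sqrt{2}}{4} \approx 13590.0 - 0.35355 i$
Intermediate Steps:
$b = - \frac{i \sqrt{2}}{4}$ ($b = - \frac{\sqrt{0 - 2}}{4} = - \frac{\sqrt{-2}}{4} = - \frac{i \sqrt{2}}{4} \approx - 0.35355 i$)
$B{\left(c \right)} = - \frac{3}{-2 + 2 c} - \frac{i \sqrt{2}}{4}$ ($B{\left(c \right)} = - \frac{i \sqrt{2}}{4} + \frac{1}{c + \left(c - 2\right)} \left(-3\right) = - \frac{i \sqrt{2}}{4} + \frac{1}{c + \left(-2 + c\right)} \left(-3\right) = - \frac{i \sqrt{2}}{4} + \frac{1}{-2 + 2 c} \left(-3\right) = - \frac{i \sqrt{2}}{4} - \frac{3}{-2 + 2 c} = - \frac{3}{-2 + 2 c} - \frac{i \sqrt{2}}{4}$)
$\left(-3764 + B{\left(101 \right)}\right) + 17354 = \left(-3764 + \frac{-6 + i \sqrt{2} - i 101 \sqrt{2}}{4 \left(-1 + 101\right)}\right) + 17354 = \left(-3764 + \frac{-6 + i \sqrt{2} - 101 i \sqrt{2}}{4 \cdot 100}\right) + 17354 = \left(-3764 + \frac{1}{4} \cdot \frac{1}{100} \left(-6 - 100 i \sqrt{2}\right)\right) + 17354 = \left(-3764 - \left(\frac{3}{200} + \frac{i \sqrt{2}}{4}\right)\right) + 17354 = \left(- \frac{752803}{200} - \frac{i \sqrt{2}}{4}\right) + 17354 = \frac{2717997}{200} - \frac{i \sqrt{2}}{4}$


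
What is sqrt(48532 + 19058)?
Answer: 3*sqrt(7510) ≈ 259.98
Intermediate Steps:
sqrt(48532 + 19058) = sqrt(67590) = 3*sqrt(7510)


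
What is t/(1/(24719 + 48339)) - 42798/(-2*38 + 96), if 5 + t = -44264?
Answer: -32342067419/10 ≈ -3.2342e+9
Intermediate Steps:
t = -44269 (t = -5 - 44264 = -44269)
t/(1/(24719 + 48339)) - 42798/(-2*38 + 96) = -44269/(1/(24719 + 48339)) - 42798/(-2*38 + 96) = -44269/(1/73058) - 42798/(-76 + 96) = -44269/1/73058 - 42798/20 = -44269*73058 - 42798*1/20 = -3234204602 - 21399/10 = -32342067419/10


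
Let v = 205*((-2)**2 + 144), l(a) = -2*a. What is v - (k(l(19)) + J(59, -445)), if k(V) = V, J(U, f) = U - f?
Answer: 29874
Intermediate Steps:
v = 30340 (v = 205*(4 + 144) = 205*148 = 30340)
v - (k(l(19)) + J(59, -445)) = 30340 - (-2*19 + (59 - 1*(-445))) = 30340 - (-38 + (59 + 445)) = 30340 - (-38 + 504) = 30340 - 1*466 = 30340 - 466 = 29874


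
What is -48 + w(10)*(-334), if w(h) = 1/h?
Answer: -407/5 ≈ -81.400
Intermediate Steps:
-48 + w(10)*(-334) = -48 - 334/10 = -48 + (⅒)*(-334) = -48 - 167/5 = -407/5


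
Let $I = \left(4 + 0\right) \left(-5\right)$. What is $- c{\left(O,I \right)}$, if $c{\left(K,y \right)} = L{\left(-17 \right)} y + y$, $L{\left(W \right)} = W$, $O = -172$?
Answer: $-320$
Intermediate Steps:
$I = -20$ ($I = 4 \left(-5\right) = -20$)
$c{\left(K,y \right)} = - 16 y$ ($c{\left(K,y \right)} = - 17 y + y = - 16 y$)
$- c{\left(O,I \right)} = - \left(-16\right) \left(-20\right) = \left(-1\right) 320 = -320$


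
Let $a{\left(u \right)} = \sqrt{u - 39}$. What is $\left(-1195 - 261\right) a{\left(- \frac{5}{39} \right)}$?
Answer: $- \frac{112 i \sqrt{59514}}{3} \approx - 9107.7 i$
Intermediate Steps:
$a{\left(u \right)} = \sqrt{-39 + u}$
$\left(-1195 - 261\right) a{\left(- \frac{5}{39} \right)} = \left(-1195 - 261\right) \sqrt{-39 - \frac{5}{39}} = - 1456 \sqrt{-39 - \frac{5}{39}} = - 1456 \sqrt{- \frac{1526}{39}} = - 1456 \frac{i \sqrt{59514}}{39} = - \frac{112 i \sqrt{59514}}{3}$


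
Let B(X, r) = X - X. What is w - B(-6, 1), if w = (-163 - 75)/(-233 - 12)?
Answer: 34/35 ≈ 0.97143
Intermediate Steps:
B(X, r) = 0
w = 34/35 (w = -238/(-245) = -238*(-1/245) = 34/35 ≈ 0.97143)
w - B(-6, 1) = 34/35 - 1*0 = 34/35 + 0 = 34/35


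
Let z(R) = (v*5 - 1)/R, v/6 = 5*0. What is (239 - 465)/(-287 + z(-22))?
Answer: 4972/6313 ≈ 0.78758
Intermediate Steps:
v = 0 (v = 6*(5*0) = 6*0 = 0)
z(R) = -1/R (z(R) = (0*5 - 1)/R = (0 - 1)/R = -1/R)
(239 - 465)/(-287 + z(-22)) = (239 - 465)/(-287 - 1/(-22)) = -226/(-287 - 1*(-1/22)) = -226/(-287 + 1/22) = -226/(-6313/22) = -226*(-22/6313) = 4972/6313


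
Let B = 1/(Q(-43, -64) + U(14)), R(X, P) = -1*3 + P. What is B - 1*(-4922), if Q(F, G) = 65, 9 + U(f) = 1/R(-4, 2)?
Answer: 270711/55 ≈ 4922.0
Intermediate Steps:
R(X, P) = -3 + P
U(f) = -10 (U(f) = -9 + 1/(-3 + 2) = -9 + 1/(-1) = -9 - 1 = -10)
B = 1/55 (B = 1/(65 - 10) = 1/55 ≈ 0.018182)
B - 1*(-4922) = 1/55 - 1*(-4922) = 1/55 + 4922 = 270711/55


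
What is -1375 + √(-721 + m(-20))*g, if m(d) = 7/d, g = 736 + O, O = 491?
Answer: -1375 + 3681*I*√8015/10 ≈ -1375.0 + 32955.0*I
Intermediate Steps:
g = 1227 (g = 736 + 491 = 1227)
-1375 + √(-721 + m(-20))*g = -1375 + √(-721 + 7/(-20))*1227 = -1375 + √(-721 + 7*(-1/20))*1227 = -1375 + √(-721 - 7/20)*1227 = -1375 + √(-14427/20)*1227 = -1375 + (3*I*√8015/10)*1227 = -1375 + 3681*I*√8015/10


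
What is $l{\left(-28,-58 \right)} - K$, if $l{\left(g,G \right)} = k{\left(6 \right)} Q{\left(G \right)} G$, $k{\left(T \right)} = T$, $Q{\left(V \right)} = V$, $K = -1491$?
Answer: $21675$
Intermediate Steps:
$l{\left(g,G \right)} = 6 G^{2}$ ($l{\left(g,G \right)} = 6 G G = 6 G^{2}$)
$l{\left(-28,-58 \right)} - K = 6 \left(-58\right)^{2} - -1491 = 6 \cdot 3364 + 1491 = 20184 + 1491 = 21675$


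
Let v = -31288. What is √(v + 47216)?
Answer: 2*√3982 ≈ 126.21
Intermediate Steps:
√(v + 47216) = √(-31288 + 47216) = √15928 = 2*√3982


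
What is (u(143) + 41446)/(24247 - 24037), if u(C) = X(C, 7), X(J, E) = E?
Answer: 41453/210 ≈ 197.40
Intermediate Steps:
u(C) = 7
(u(143) + 41446)/(24247 - 24037) = (7 + 41446)/(24247 - 24037) = 41453/210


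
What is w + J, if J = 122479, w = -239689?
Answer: -117210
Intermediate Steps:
w + J = -239689 + 122479 = -117210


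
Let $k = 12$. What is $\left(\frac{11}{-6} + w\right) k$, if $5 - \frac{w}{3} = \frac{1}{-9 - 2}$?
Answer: $\frac{1774}{11} \approx 161.27$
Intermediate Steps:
$w = \frac{168}{11}$ ($w = 15 - \frac{3}{-9 - 2} = 15 - \frac{3}{-11} = 15 - - \frac{3}{11} = 15 + \frac{3}{11} = \frac{168}{11} \approx 15.273$)
$\left(\frac{11}{-6} + w\right) k = \left(\frac{11}{-6} + \frac{168}{11}\right) 12 = \left(11 \left(- \frac{1}{6}\right) + \frac{168}{11}\right) 12 = \left(- \frac{11}{6} + \frac{168}{11}\right) 12 = \frac{887}{66} \cdot 12 = \frac{1774}{11}$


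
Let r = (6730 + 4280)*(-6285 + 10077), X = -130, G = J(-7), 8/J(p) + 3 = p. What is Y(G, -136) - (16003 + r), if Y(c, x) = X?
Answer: -41766053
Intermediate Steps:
J(p) = 8/(-3 + p)
G = -4/5 (G = 8/(-3 - 7) = 8/(-10) = 8*(-1/10) = -4/5 ≈ -0.80000)
Y(c, x) = -130
r = 41749920 (r = 11010*3792 = 41749920)
Y(G, -136) - (16003 + r) = -130 - (16003 + 41749920) = -130 - 1*41765923 = -130 - 41765923 = -41766053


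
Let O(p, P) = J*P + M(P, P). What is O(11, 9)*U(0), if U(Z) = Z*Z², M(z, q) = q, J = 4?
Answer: 0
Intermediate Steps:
O(p, P) = 5*P (O(p, P) = 4*P + P = 5*P)
U(Z) = Z³
O(11, 9)*U(0) = (5*9)*0³ = 45*0 = 0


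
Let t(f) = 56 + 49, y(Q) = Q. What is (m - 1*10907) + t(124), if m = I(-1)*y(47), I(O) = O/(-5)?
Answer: -53963/5 ≈ -10793.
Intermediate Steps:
I(O) = -O/5 (I(O) = O*(-⅕) = -O/5)
t(f) = 105
m = 47/5 (m = -⅕*(-1)*47 = (⅕)*47 = 47/5 ≈ 9.4000)
(m - 1*10907) + t(124) = (47/5 - 1*10907) + 105 = (47/5 - 10907) + 105 = -54488/5 + 105 = -53963/5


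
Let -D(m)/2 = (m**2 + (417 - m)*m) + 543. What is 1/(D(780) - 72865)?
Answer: -1/724471 ≈ -1.3803e-6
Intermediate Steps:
D(m) = -1086 - 2*m**2 - 2*m*(417 - m) (D(m) = -2*((m**2 + (417 - m)*m) + 543) = -2*((m**2 + m*(417 - m)) + 543) = -2*(543 + m**2 + m*(417 - m)) = -1086 - 2*m**2 - 2*m*(417 - m))
1/(D(780) - 72865) = 1/((-1086 - 834*780) - 72865) = 1/((-1086 - 650520) - 72865) = 1/(-651606 - 72865) = 1/(-724471) = -1/724471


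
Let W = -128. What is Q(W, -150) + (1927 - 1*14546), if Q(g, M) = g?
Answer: -12747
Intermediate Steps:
Q(W, -150) + (1927 - 1*14546) = -128 + (1927 - 1*14546) = -128 + (1927 - 14546) = -128 - 12619 = -12747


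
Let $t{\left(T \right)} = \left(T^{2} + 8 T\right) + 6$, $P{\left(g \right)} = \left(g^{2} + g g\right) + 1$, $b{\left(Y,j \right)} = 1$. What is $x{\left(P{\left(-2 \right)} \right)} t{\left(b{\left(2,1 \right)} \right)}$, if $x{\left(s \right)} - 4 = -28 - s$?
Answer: $-495$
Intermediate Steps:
$P{\left(g \right)} = 1 + 2 g^{2}$ ($P{\left(g \right)} = \left(g^{2} + g^{2}\right) + 1 = 2 g^{2} + 1 = 1 + 2 g^{2}$)
$t{\left(T \right)} = 6 + T^{2} + 8 T$
$x{\left(s \right)} = -24 - s$ ($x{\left(s \right)} = 4 - \left(28 + s\right) = -24 - s$)
$x{\left(P{\left(-2 \right)} \right)} t{\left(b{\left(2,1 \right)} \right)} = \left(-24 - \left(1 + 2 \left(-2\right)^{2}\right)\right) \left(6 + 1^{2} + 8 \cdot 1\right) = \left(-24 - \left(1 + 2 \cdot 4\right)\right) \left(6 + 1 + 8\right) = \left(-24 - \left(1 + 8\right)\right) 15 = \left(-24 - 9\right) 15 = \left(-33\right) 15 = -495$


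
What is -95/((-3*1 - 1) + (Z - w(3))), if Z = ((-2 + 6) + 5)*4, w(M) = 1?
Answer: -95/31 ≈ -3.0645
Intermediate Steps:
Z = 36 (Z = (4 + 5)*4 = 9*4 = 36)
-95/((-3*1 - 1) + (Z - w(3))) = -95/((-3*1 - 1) + (36 - 1*1)) = -95/((-3 - 1) + (36 - 1)) = -95/(-4 + 35) = -95/31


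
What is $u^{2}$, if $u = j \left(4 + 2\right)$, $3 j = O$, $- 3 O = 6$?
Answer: $16$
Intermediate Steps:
$O = -2$ ($O = \left(- \frac{1}{3}\right) 6 = -2$)
$j = - \frac{2}{3}$ ($j = \frac{1}{3} \left(-2\right) = - \frac{2}{3} \approx -0.66667$)
$u = -4$ ($u = - \frac{2 \left(4 + 2\right)}{3} = \left(- \frac{2}{3}\right) 6 = -4$)
$u^{2} = \left(-4\right)^{2} = 16$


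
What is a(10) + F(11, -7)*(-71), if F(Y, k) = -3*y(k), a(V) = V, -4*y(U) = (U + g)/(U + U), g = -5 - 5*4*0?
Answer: -499/14 ≈ -35.643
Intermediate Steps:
g = -5 (g = -5 - 20*0 = -5 + 0 = -5)
y(U) = -(-5 + U)/(8*U) (y(U) = -(U - 5)/(4*(U + U)) = -(-5 + U)/(4*(2*U)) = -(-5 + U)*1/(2*U)/4 = -(-5 + U)/(8*U))
F(Y, k) = -3*(5 - k)/(8*k)
a(10) + F(11, -7)*(-71) = 10 + ((3/8)*(-5 - 7)/(-7))*(-71) = 10 + ((3/8)*(-⅐)*(-12))*(-71) = 10 + (9/14)*(-71) = 10 - 639/14 = -499/14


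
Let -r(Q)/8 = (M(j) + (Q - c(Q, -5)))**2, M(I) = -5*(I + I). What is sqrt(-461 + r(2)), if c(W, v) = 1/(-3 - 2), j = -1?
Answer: I*sqrt(41293)/5 ≈ 40.641*I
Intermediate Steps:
c(W, v) = -1/5 (c(W, v) = 1/(-5) = -1/5)
M(I) = -10*I
r(Q) = -8*(51/5 + Q)**2 (r(Q) = -8*(-10*(-1) + (Q - 1*(-1/5)))**2 = -8*(10 + (Q + 1/5))**2 = -8*(10 + (1/5 + Q))**2 = -8*(51/5 + Q)**2)
sqrt(-461 + r(2)) = sqrt(-461 - 8*(51 + 5*2)**2/25) = sqrt(-461 - 8*(51 + 10)**2/25) = sqrt(-461 - 8/25*61**2) = sqrt(-461 - 8/25*3721) = sqrt(-461 - 29768/25) = sqrt(-41293/25) = I*sqrt(41293)/5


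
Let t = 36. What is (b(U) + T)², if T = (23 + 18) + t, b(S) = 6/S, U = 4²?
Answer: 383161/64 ≈ 5986.9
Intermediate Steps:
U = 16
T = 77 (T = (23 + 18) + 36 = 41 + 36 = 77)
(b(U) + T)² = (6/16 + 77)² = (6*(1/16) + 77)² = (3/8 + 77)² = (619/8)² = 383161/64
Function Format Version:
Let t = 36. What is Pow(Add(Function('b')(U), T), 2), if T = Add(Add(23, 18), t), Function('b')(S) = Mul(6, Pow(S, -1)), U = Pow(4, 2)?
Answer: Rational(383161, 64) ≈ 5986.9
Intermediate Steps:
U = 16
T = 77 (T = Add(Add(23, 18), 36) = Add(41, 36) = 77)
Pow(Add(Function('b')(U), T), 2) = Pow(Add(Mul(6, Pow(16, -1)), 77), 2) = Pow(Add(Mul(6, Rational(1, 16)), 77), 2) = Pow(Add(Rational(3, 8), 77), 2) = Pow(Rational(619, 8), 2) = Rational(383161, 64)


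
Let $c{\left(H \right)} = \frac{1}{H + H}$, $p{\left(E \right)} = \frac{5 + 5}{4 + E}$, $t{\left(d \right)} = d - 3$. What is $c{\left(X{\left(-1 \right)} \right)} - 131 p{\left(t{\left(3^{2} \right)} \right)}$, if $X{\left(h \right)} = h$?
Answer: $- \frac{263}{2} \approx -131.5$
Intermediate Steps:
$t{\left(d \right)} = -3 + d$
$p{\left(E \right)} = \frac{10}{4 + E}$
$c{\left(H \right)} = \frac{1}{2 H}$
$c{\left(X{\left(-1 \right)} \right)} - 131 p{\left(t{\left(3^{2} \right)} \right)} = \frac{1}{2 \left(-1\right)} - 131 \frac{10}{4 - \left(3 - 3^{2}\right)} = \frac{1}{2} \left(-1\right) - 131 \frac{10}{4 + \left(-3 + 9\right)} = - \frac{1}{2} - 131 \frac{10}{4 + 6} = - \frac{1}{2} - 131 \cdot \frac{10}{10} = - \frac{1}{2} - 131 \cdot 10 \cdot \frac{1}{10} = - \frac{1}{2} - 131 = - \frac{263}{2}$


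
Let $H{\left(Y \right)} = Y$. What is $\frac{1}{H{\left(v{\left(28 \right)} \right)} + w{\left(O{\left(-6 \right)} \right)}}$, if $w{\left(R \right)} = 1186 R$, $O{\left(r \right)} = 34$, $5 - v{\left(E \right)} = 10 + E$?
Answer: $\frac{1}{40291} \approx 2.4819 \cdot 10^{-5}$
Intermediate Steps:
$v{\left(E \right)} = -5 - E$ ($v{\left(E \right)} = 5 - \left(10 + E\right) = -5 - E$)
$\frac{1}{H{\left(v{\left(28 \right)} \right)} + w{\left(O{\left(-6 \right)} \right)}} = \frac{1}{\left(-5 - 28\right) + 1186 \cdot 34} = \frac{1}{\left(-5 - 28\right) + 40324} = \frac{1}{-33 + 40324} = \frac{1}{40291}$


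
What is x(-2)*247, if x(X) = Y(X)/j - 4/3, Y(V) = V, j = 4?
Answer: -2717/6 ≈ -452.83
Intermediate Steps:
x(X) = -4/3 + X/4 (x(X) = X/4 - 4/3 = -4/3 + X/4)
x(-2)*247 = (-4/3 + (¼)*(-2))*247 = (-4/3 - ½)*247 = -11/6*247 = -2717/6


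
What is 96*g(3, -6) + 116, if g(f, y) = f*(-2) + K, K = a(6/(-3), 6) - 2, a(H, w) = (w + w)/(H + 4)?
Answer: -76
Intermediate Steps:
a(H, w) = 2*w/(4 + H) (a(H, w) = (2*w)/(4 + H) = 2*w/(4 + H))
K = 4 (K = 2*6/(4 + 6/(-3)) - 2 = 2*6/(4 + 6*(-⅓)) - 2 = 2*6/(4 - 2) - 2 = 2*6/2 - 2 = 2*6*(½) - 2 = 6 - 2 = 4)
g(f, y) = 4 - 2*f (g(f, y) = f*(-2) + 4 = -2*f + 4 = 4 - 2*f)
96*g(3, -6) + 116 = 96*(4 - 2*3) + 116 = 96*(4 - 6) + 116 = 96*(-2) + 116 = -192 + 116 = -76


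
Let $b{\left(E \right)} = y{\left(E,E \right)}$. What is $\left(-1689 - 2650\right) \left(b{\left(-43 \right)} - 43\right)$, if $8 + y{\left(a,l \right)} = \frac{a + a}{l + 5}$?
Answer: $\frac{4017914}{19} \approx 2.1147 \cdot 10^{5}$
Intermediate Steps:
$y{\left(a,l \right)} = -8 + \frac{2 a}{5 + l}$ ($y{\left(a,l \right)} = -8 + \frac{a + a}{l + 5} = -8 + \frac{2 a}{5 + l}$)
$b{\left(E \right)} = \frac{2 \left(-20 - 3 E\right)}{5 + E}$ ($b{\left(E \right)} = \frac{2 \left(-20 + E - 4 E\right)}{5 + E} = \frac{2 \left(-20 - 3 E\right)}{5 + E}$)
$\left(-1689 - 2650\right) \left(b{\left(-43 \right)} - 43\right) = \left(-1689 - 2650\right) \left(\frac{2 \left(-20 - -129\right)}{5 - 43} - 43\right) = - 4339 \left(\frac{2 \left(-20 + 129\right)}{-38} - 43\right) = - 4339 \left(2 \left(- \frac{1}{38}\right) 109 - 43\right) = - 4339 \left(- \frac{109}{19} - 43\right) = \left(-4339\right) \left(- \frac{926}{19}\right) = \frac{4017914}{19}$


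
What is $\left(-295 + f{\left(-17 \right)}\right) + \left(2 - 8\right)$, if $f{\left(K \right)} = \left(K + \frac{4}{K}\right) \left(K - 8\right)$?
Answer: $\frac{2208}{17} \approx 129.88$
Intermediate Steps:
$f{\left(K \right)} = \left(-8 + K\right) \left(K + \frac{4}{K}\right)$ ($f{\left(K \right)} = \left(K + \frac{4}{K}\right) \left(-8 + K\right) = \left(-8 + K\right) \left(K + \frac{4}{K}\right)$)
$\left(-295 + f{\left(-17 \right)}\right) + \left(2 - 8\right) = \left(-295 + \left(4 + \left(-17\right)^{2} - \frac{32}{-17} - -136\right)\right) + \left(2 - 8\right) = \left(-295 + \left(4 + 289 - - \frac{32}{17} + 136\right)\right) + \left(2 - 8\right) = \left(-295 + \left(4 + 289 + \frac{32}{17} + 136\right)\right) - 6 = \left(-295 + \frac{7325}{17}\right) - 6 = \frac{2310}{17} - 6 = \frac{2208}{17}$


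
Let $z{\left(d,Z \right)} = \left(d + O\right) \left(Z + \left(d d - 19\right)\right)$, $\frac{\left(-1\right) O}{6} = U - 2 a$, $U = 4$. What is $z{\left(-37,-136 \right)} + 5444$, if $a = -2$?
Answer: $-97746$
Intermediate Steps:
$O = -48$ ($O = - 6 \left(4 - -4\right) = - 6 \left(4 + 4\right) = \left(-6\right) 8 = -48$)
$z{\left(d,Z \right)} = \left(-48 + d\right) \left(-19 + Z + d^{2}\right)$ ($z{\left(d,Z \right)} = \left(d - 48\right) \left(Z + \left(d d - 19\right)\right) = \left(-48 + d\right) \left(Z + \left(d^{2} - 19\right)\right) = \left(-48 + d\right) \left(Z + \left(-19 + d^{2}\right)\right) = \left(-48 + d\right) \left(-19 + Z + d^{2}\right)$)
$z{\left(-37,-136 \right)} + 5444 = \left(912 + \left(-37\right)^{3} - -6528 - 48 \left(-37\right)^{2} - -703 - -5032\right) + 5444 = \left(912 - 50653 + 6528 - 65712 + 703 + 5032\right) + 5444 = -103190 + 5444 = -97746$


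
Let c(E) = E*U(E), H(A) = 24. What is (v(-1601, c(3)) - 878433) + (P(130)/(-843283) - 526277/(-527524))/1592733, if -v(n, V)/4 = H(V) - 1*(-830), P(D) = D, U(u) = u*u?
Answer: -14530625766995558668751/16477453358801652 ≈ -8.8185e+5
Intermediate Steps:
U(u) = u²
c(E) = E³ (c(E) = E*E² = E³)
v(n, V) = -3416 (v(n, V) = -4*(24 - 1*(-830)) = -4*(24 + 830) = -4*854 = -3416)
(v(-1601, c(3)) - 878433) + (P(130)/(-843283) - 526277/(-527524))/1592733 = (-3416 - 878433) + (130/(-843283) - 526277/(-527524))/1592733 = -881849 + (130*(-1/843283) - 526277*(-1/527524))*(1/1592733) = -881849 + (-130/843283 + 12239/12268)*(1/1592733) = -881849 + (10319345797/10345395844)*(1/1592733) = -881849 + 10319345797/16477453358801652 = -14530625766995558668751/16477453358801652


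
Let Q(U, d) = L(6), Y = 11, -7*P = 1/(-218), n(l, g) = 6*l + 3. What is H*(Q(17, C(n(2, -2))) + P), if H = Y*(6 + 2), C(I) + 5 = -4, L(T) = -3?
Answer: -201388/763 ≈ -263.94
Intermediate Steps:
n(l, g) = 3 + 6*l
P = 1/1526 (P = -⅐/(-218) = -⅐*(-1/218) = 1/1526 ≈ 0.00065531)
C(I) = -9 (C(I) = -5 - 4 = -9)
Q(U, d) = -3
H = 88 (H = 11*(6 + 2) = 11*8 = 88)
H*(Q(17, C(n(2, -2))) + P) = 88*(-3 + 1/1526) = 88*(-4577/1526) = -201388/763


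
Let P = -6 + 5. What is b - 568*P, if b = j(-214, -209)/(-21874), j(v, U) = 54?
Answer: 6212189/10937 ≈ 568.00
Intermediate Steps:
P = -1
b = -27/10937 (b = 54/(-21874) = 54*(-1/21874) = -27/10937 ≈ -0.0024687)
b - 568*P = -27/10937 - 568*(-1) = -27/10937 + 568 = 6212189/10937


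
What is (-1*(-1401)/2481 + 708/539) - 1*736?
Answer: -327236979/445753 ≈ -734.12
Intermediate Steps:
(-1*(-1401)/2481 + 708/539) - 1*736 = (1401*(1/2481) + 708*(1/539)) - 736 = (467/827 + 708/539) - 736 = 837229/445753 - 736 = -327236979/445753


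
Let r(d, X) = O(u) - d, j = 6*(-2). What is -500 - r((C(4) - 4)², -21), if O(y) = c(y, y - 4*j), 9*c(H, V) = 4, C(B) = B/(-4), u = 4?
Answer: -4279/9 ≈ -475.44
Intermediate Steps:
j = -12
C(B) = -B/4 (C(B) = B*(-¼) = -B/4)
c(H, V) = 4/9 (c(H, V) = (⅑)*4 = 4/9)
O(y) = 4/9
r(d, X) = 4/9 - d
-500 - r((C(4) - 4)², -21) = -500 - (4/9 - (-¼*4 - 4)²) = -500 - (4/9 - (-1 - 4)²) = -500 - (4/9 - 1*(-5)²) = -500 - (4/9 - 1*25) = -500 - (4/9 - 25) = -500 - 1*(-221/9) = -500 + 221/9 = -4279/9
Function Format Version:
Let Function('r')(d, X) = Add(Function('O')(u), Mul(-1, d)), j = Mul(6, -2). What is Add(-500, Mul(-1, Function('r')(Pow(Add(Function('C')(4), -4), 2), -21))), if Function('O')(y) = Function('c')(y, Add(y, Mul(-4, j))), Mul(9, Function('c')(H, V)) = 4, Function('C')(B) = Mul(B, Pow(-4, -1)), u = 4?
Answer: Rational(-4279, 9) ≈ -475.44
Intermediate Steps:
j = -12
Function('C')(B) = Mul(Rational(-1, 4), B) (Function('C')(B) = Mul(B, Rational(-1, 4)) = Mul(Rational(-1, 4), B))
Function('c')(H, V) = Rational(4, 9) (Function('c')(H, V) = Mul(Rational(1, 9), 4) = Rational(4, 9))
Function('O')(y) = Rational(4, 9)
Function('r')(d, X) = Add(Rational(4, 9), Mul(-1, d))
Add(-500, Mul(-1, Function('r')(Pow(Add(Function('C')(4), -4), 2), -21))) = Add(-500, Mul(-1, Add(Rational(4, 9), Mul(-1, Pow(Add(Mul(Rational(-1, 4), 4), -4), 2))))) = Add(-500, Mul(-1, Add(Rational(4, 9), Mul(-1, Pow(Add(-1, -4), 2))))) = Add(-500, Mul(-1, Add(Rational(4, 9), Mul(-1, Pow(-5, 2))))) = Add(-500, Mul(-1, Add(Rational(4, 9), Mul(-1, 25)))) = Add(-500, Mul(-1, Add(Rational(4, 9), -25))) = Add(-500, Mul(-1, Rational(-221, 9))) = Add(-500, Rational(221, 9)) = Rational(-4279, 9)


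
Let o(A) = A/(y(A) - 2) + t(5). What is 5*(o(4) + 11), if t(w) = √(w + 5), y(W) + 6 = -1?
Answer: 475/9 + 5*√10 ≈ 68.589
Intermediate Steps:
y(W) = -7 (y(W) = -6 - 1 = -7)
t(w) = √(5 + w)
o(A) = √10 - A/9 (o(A) = A/(-7 - 2) + √(5 + 5) = A/(-9) + √10 = -A/9 + √10 = √10 - A/9)
5*(o(4) + 11) = 5*((√10 - ⅑*4) + 11) = 5*((√10 - 4/9) + 11) = 5*((-4/9 + √10) + 11) = 5*(95/9 + √10) = 475/9 + 5*√10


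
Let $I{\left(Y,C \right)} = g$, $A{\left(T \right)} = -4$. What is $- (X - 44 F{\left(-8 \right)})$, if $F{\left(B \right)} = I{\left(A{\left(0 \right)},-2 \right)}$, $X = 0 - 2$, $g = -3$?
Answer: $-130$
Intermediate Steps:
$I{\left(Y,C \right)} = -3$
$X = -2$ ($X = 0 - 2 = -2$)
$F{\left(B \right)} = -3$
$- (X - 44 F{\left(-8 \right)}) = - (-2 - -132) = - (-2 + 132) = \left(-1\right) 130 = -130$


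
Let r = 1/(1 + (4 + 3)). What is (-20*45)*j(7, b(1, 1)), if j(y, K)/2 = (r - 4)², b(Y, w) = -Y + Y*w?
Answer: -216225/8 ≈ -27028.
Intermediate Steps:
r = ⅛ (r = 1/(1 + 7) = 1/8 = ⅛ ≈ 0.12500)
j(y, K) = 961/32 (j(y, K) = 2*(⅛ - 4)² = 2*(-31/8)² = 2*(961/64) = 961/32)
(-20*45)*j(7, b(1, 1)) = -20*45*(961/32) = -900*961/32 = -216225/8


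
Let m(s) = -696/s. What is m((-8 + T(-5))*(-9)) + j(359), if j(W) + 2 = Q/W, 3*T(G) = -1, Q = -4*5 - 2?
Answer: -101788/8975 ≈ -11.341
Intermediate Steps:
Q = -22 (Q = -20 - 2 = -22)
T(G) = -⅓ (T(G) = (⅓)*(-1) = -⅓)
j(W) = -2 - 22/W
m((-8 + T(-5))*(-9)) + j(359) = -696*(-1/(9*(-8 - ⅓))) + (-2 - 22/359) = -696/((-25/3*(-9))) + (-2 - 22*1/359) = -696/75 + (-2 - 22/359) = -696*1/75 - 740/359 = -232/25 - 740/359 = -101788/8975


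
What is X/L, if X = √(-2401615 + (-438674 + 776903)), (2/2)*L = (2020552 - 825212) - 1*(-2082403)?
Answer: I*√2063386/3277743 ≈ 0.00043824*I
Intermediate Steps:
L = 3277743 (L = (2020552 - 825212) - 1*(-2082403) = 1195340 + 2082403 = 3277743)
X = I*√2063386 (X = √(-2401615 + 338229) = √(-2063386) = I*√2063386 ≈ 1436.4*I)
X/L = (I*√2063386)/3277743 = (I*√2063386)*(1/3277743) = I*√2063386/3277743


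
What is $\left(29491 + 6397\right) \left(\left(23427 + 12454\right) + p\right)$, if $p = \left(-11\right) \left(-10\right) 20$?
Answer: $1366650928$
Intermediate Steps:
$p = 2200$ ($p = 110 \cdot 20 = 2200$)
$\left(29491 + 6397\right) \left(\left(23427 + 12454\right) + p\right) = \left(29491 + 6397\right) \left(\left(23427 + 12454\right) + 2200\right) = 35888 \left(35881 + 2200\right) = 35888 \cdot 38081 = 1366650928$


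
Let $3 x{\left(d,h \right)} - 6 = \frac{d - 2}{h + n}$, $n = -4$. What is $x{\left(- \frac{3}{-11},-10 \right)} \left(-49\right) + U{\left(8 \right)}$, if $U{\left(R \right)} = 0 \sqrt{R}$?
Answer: $- \frac{6601}{66} \approx -100.02$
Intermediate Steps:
$U{\left(R \right)} = 0$
$x{\left(d,h \right)} = 2 + \frac{-2 + d}{3 \left(-4 + h\right)}$ ($x{\left(d,h \right)} = 2 + \frac{\left(d - 2\right) \frac{1}{h - 4}}{3} = 2 + \frac{\left(-2 + d\right) \frac{1}{-4 + h}}{3} = 2 + \frac{\frac{1}{-4 + h} \left(-2 + d\right)}{3} = 2 + \frac{-2 + d}{3 \left(-4 + h\right)}$)
$x{\left(- \frac{3}{-11},-10 \right)} \left(-49\right) + U{\left(8 \right)} = \frac{-26 - \frac{3}{-11} + 6 \left(-10\right)}{3 \left(-4 - 10\right)} \left(-49\right) + 0 = \frac{-26 - - \frac{3}{11} - 60}{3 \left(-14\right)} \left(-49\right) + 0 = \frac{1}{3} \left(- \frac{1}{14}\right) \left(-26 + \frac{3}{11} - 60\right) \left(-49\right) + 0 = \frac{1}{3} \left(- \frac{1}{14}\right) \left(- \frac{943}{11}\right) \left(-49\right) + 0 = \frac{943}{462} \left(-49\right) + 0 = - \frac{6601}{66} + 0 = - \frac{6601}{66}$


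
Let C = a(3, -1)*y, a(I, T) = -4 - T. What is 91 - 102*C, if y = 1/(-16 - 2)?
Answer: 74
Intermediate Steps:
y = -1/18 (y = 1/(-18) = -1/18 ≈ -0.055556)
C = ⅙ (C = (-4 - 1*(-1))*(-1/18) = (-4 + 1)*(-1/18) = -3*(-1/18) = ⅙ ≈ 0.16667)
91 - 102*C = 91 - 102*⅙ = 91 - 17 = 74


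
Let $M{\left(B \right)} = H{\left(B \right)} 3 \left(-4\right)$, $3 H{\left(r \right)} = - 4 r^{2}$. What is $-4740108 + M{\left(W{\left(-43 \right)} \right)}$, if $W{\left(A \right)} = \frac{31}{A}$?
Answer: $- \frac{8764444316}{1849} \approx -4.7401 \cdot 10^{6}$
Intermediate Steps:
$H{\left(r \right)} = - \frac{4 r^{2}}{3}$ ($H{\left(r \right)} = \frac{\left(-4\right) r^{2}}{3} = - \frac{4 r^{2}}{3}$)
$M{\left(B \right)} = 16 B^{2}$ ($M{\left(B \right)} = - \frac{4 B^{2}}{3} \cdot 3 \left(-4\right) = - 4 B^{2} \left(-4\right) = 16 B^{2}$)
$-4740108 + M{\left(W{\left(-43 \right)} \right)} = -4740108 + 16 \left(\frac{31}{-43}\right)^{2} = -4740108 + 16 \left(31 \left(- \frac{1}{43}\right)\right)^{2} = -4740108 + 16 \left(- \frac{31}{43}\right)^{2} = -4740108 + 16 \cdot \frac{961}{1849} = -4740108 + \frac{15376}{1849} = - \frac{8764444316}{1849}$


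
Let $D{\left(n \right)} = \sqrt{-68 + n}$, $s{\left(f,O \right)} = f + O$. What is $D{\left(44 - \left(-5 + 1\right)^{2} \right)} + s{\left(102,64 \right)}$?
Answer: $166 + 2 i \sqrt{10} \approx 166.0 + 6.3246 i$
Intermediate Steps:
$s{\left(f,O \right)} = O + f$
$D{\left(44 - \left(-5 + 1\right)^{2} \right)} + s{\left(102,64 \right)} = \sqrt{-68 + \left(44 - \left(-5 + 1\right)^{2}\right)} + \left(64 + 102\right) = \sqrt{-68 + \left(44 - \left(-4\right)^{2}\right)} + 166 = \sqrt{-68 + \left(44 - 16\right)} + 166 = \sqrt{-68 + 28} + 166 = \sqrt{-40} + 166 = 2 i \sqrt{10} + 166 = 166 + 2 i \sqrt{10}$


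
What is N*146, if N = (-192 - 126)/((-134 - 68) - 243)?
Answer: 46428/445 ≈ 104.33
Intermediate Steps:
N = 318/445 (N = -318/(-202 - 243) = -318/(-445) = -318*(-1/445) = 318/445 ≈ 0.71461)
N*146 = (318/445)*146 = 46428/445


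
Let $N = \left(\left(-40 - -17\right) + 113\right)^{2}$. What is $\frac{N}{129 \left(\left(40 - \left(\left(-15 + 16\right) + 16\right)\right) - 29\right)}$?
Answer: $- \frac{450}{43} \approx -10.465$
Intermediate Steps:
$N = 8100$ ($N = \left(\left(-40 + 17\right) + 113\right)^{2} = \left(-23 + 113\right)^{2} = 90^{2} = 8100$)
$\frac{N}{129 \left(\left(40 - \left(\left(-15 + 16\right) + 16\right)\right) - 29\right)} = \frac{8100}{129 \left(\left(40 - \left(\left(-15 + 16\right) + 16\right)\right) - 29\right)} = \frac{8100}{129 \left(\left(40 - \left(1 + 16\right)\right) - 29\right)} = \frac{8100}{129 \left(\left(40 - 17\right) - 29\right)} = \frac{8100}{129 \left(23 - 29\right)} = \frac{8100}{129 \left(-6\right)} = \frac{8100}{-774} = 8100 \left(- \frac{1}{774}\right) = - \frac{450}{43}$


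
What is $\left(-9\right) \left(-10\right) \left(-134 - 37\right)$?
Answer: $-15390$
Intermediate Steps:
$\left(-9\right) \left(-10\right) \left(-134 - 37\right) = 90 \left(-171\right) = -15390$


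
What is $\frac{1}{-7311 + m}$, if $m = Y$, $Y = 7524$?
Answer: $\frac{1}{213} \approx 0.0046948$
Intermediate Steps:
$m = 7524$
$\frac{1}{-7311 + m} = \frac{1}{-7311 + 7524} = \frac{1}{213}$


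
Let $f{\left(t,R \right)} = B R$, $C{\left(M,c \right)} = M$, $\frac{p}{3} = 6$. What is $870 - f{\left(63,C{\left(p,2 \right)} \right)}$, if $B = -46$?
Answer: $1698$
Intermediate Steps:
$p = 18$ ($p = 3 \cdot 6 = 18$)
$f{\left(t,R \right)} = - 46 R$
$870 - f{\left(63,C{\left(p,2 \right)} \right)} = 870 - \left(-46\right) 18 = 870 - -828 = 870 + 828 = 1698$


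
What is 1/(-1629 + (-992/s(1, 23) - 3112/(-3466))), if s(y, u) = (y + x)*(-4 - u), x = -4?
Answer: -140373/230260717 ≈ -0.00060963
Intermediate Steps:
s(y, u) = (-4 + y)*(-4 - u) (s(y, u) = (y - 4)*(-4 - u) = (-4 + y)*(-4 - u))
1/(-1629 + (-992/s(1, 23) - 3112/(-3466))) = 1/(-1629 + (-992/(16 - 4*1 + 4*23 - 1*23*1) - 3112/(-3466))) = 1/(-1629 + (-992/(16 - 4 + 92 - 23) - 3112*(-1/3466))) = 1/(-1629 + (-992/81 + 1556/1733)) = 1/(-1629 - 1593100/140373) = 1/(-230260717/140373) = -140373/230260717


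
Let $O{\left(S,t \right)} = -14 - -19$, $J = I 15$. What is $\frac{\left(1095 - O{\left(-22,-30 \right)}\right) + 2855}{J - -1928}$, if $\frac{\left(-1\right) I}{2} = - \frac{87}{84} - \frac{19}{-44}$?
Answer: $\frac{303765}{149851} \approx 2.0271$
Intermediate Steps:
$I = \frac{93}{77}$ ($I = - 2 \left(- \frac{87}{84} - \frac{19}{-44}\right) = - 2 \left(\left(-87\right) \frac{1}{84} - - \frac{19}{44}\right) = - 2 \left(- \frac{29}{28} + \frac{19}{44}\right) = \left(-2\right) \left(- \frac{93}{154}\right) = \frac{93}{77} \approx 1.2078$)
$J = \frac{1395}{77}$ ($J = \frac{93}{77} \cdot 15 = \frac{1395}{77} \approx 18.117$)
$O{\left(S,t \right)} = 5$ ($O{\left(S,t \right)} = -14 + 19 = 5$)
$\frac{\left(1095 - O{\left(-22,-30 \right)}\right) + 2855}{J - -1928} = \frac{\left(1095 - 5\right) + 2855}{\frac{1395}{77} - -1928} = \frac{\left(1095 - 5\right) + 2855}{\frac{1395}{77} + 1928} = \frac{1090 + 2855}{\frac{149851}{77}} = 3945 \cdot \frac{77}{149851} = \frac{303765}{149851}$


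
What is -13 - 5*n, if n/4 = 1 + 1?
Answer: -53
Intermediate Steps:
n = 8 (n = 4*(1 + 1) = 4*2 = 8)
-13 - 5*n = -13 - 5*8 = -13 - 40 = -53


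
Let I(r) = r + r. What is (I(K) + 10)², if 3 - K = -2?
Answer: 400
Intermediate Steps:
K = 5 (K = 3 - 1*(-2) = 3 + 2 = 5)
I(r) = 2*r
(I(K) + 10)² = (2*5 + 10)² = (10 + 10)² = 20² = 400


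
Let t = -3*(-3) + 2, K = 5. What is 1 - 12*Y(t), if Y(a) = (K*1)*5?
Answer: -299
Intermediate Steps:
t = 11 (t = 9 + 2 = 11)
Y(a) = 25 (Y(a) = (5*1)*5 = 5*5 = 25)
1 - 12*Y(t) = 1 - 12*25 = 1 - 300 = -299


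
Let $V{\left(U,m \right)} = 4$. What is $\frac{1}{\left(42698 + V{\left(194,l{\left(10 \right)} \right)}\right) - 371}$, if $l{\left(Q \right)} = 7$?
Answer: $\frac{1}{42331} \approx 2.3623 \cdot 10^{-5}$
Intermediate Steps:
$\frac{1}{\left(42698 + V{\left(194,l{\left(10 \right)} \right)}\right) - 371} = \frac{1}{\left(42698 + 4\right) - 371} = \frac{1}{42702 - 371} = \frac{1}{42331}$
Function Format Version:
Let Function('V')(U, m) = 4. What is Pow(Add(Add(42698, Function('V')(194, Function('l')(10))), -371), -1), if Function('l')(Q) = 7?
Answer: Rational(1, 42331) ≈ 2.3623e-5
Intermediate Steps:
Pow(Add(Add(42698, Function('V')(194, Function('l')(10))), -371), -1) = Pow(Add(Add(42698, 4), -371), -1) = Pow(Add(42702, -371), -1) = Pow(42331, -1) = Rational(1, 42331)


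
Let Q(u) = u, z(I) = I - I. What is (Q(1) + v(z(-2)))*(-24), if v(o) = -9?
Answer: 192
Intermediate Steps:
z(I) = 0
(Q(1) + v(z(-2)))*(-24) = (1 - 9)*(-24) = -8*(-24) = 192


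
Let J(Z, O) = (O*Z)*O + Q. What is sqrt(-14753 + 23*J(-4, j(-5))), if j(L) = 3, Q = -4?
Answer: I*sqrt(15673) ≈ 125.19*I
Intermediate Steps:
J(Z, O) = -4 + Z*O**2 (J(Z, O) = (O*Z)*O - 4 = Z*O**2 - 4 = -4 + Z*O**2)
sqrt(-14753 + 23*J(-4, j(-5))) = sqrt(-14753 + 23*(-4 - 4*3**2)) = sqrt(-14753 + 23*(-4 - 4*9)) = sqrt(-14753 + 23*(-4 - 36)) = sqrt(-14753 + 23*(-40)) = sqrt(-14753 - 920) = sqrt(-15673) = I*sqrt(15673)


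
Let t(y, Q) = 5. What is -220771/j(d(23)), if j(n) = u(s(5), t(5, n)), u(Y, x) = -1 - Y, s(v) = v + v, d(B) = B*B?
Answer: 220771/11 ≈ 20070.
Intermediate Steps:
d(B) = B**2
s(v) = 2*v
j(n) = -11 (j(n) = -1 - 2*5 = -1 - 1*10 = -1 - 10 = -11)
-220771/j(d(23)) = -220771/(-11) = -220771*(-1/11) = 220771/11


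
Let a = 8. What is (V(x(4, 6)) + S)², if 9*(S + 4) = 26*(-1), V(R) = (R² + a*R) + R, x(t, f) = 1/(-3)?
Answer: 7744/81 ≈ 95.605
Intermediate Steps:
x(t, f) = -⅓ (x(t, f) = 1*(-⅓) = -⅓)
V(R) = R² + 9*R (V(R) = (R² + 8*R) + R = R² + 9*R)
S = -62/9 (S = -4 + (26*(-1))/9 = -4 + (⅑)*(-26) = -4 - 26/9 = -62/9 ≈ -6.8889)
(V(x(4, 6)) + S)² = (-(9 - ⅓)/3 - 62/9)² = (-⅓*26/3 - 62/9)² = (-26/9 - 62/9)² = (-88/9)² = 7744/81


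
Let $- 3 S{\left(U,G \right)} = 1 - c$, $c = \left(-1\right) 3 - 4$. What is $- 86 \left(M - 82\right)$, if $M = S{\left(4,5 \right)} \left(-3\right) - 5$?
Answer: $6794$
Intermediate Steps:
$c = -7$ ($c = -3 - 4 = -7$)
$S{\left(U,G \right)} = - \frac{8}{3}$ ($S{\left(U,G \right)} = - \frac{1 - -7}{3} = - \frac{1 + 7}{3} = \left(- \frac{1}{3}\right) 8 = - \frac{8}{3}$)
$M = 3$ ($M = \left(- \frac{8}{3}\right) \left(-3\right) - 5 = 8 - 5 = 3$)
$- 86 \left(M - 82\right) = - 86 \left(3 - 82\right) = \left(-86\right) \left(-79\right) = 6794$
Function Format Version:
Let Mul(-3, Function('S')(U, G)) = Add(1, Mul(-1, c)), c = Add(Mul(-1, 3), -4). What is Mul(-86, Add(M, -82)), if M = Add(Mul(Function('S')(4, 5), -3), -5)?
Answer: 6794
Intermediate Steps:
c = -7 (c = Add(-3, -4) = -7)
Function('S')(U, G) = Rational(-8, 3) (Function('S')(U, G) = Mul(Rational(-1, 3), Add(1, Mul(-1, -7))) = Mul(Rational(-1, 3), Add(1, 7)) = Mul(Rational(-1, 3), 8) = Rational(-8, 3))
M = 3 (M = Add(Mul(Rational(-8, 3), -3), -5) = Add(8, -5) = 3)
Mul(-86, Add(M, -82)) = Mul(-86, Add(3, -82)) = Mul(-86, -79) = 6794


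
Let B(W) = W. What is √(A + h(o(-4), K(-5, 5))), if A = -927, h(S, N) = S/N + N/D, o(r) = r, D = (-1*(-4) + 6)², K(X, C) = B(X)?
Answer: I*√3705/2 ≈ 30.434*I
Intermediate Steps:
K(X, C) = X
D = 100 (D = (4 + 6)² = 10² = 100)
h(S, N) = N/100 + S/N (h(S, N) = S/N + N/100 = N/100 + S/N)
√(A + h(o(-4), K(-5, 5))) = √(-927 + ((1/100)*(-5) - 4/(-5))) = √(-927 + (-1/20 - 4*(-⅕))) = √(-927 + (-1/20 + ⅘)) = √(-927 + ¾) = √(-3705/4) = I*√3705/2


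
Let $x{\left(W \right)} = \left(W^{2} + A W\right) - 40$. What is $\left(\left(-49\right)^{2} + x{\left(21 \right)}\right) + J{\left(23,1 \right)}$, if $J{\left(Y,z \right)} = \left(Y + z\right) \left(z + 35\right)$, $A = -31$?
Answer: $3015$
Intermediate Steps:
$J{\left(Y,z \right)} = \left(35 + z\right) \left(Y + z\right)$ ($J{\left(Y,z \right)} = \left(Y + z\right) \left(35 + z\right) = \left(35 + z\right) \left(Y + z\right)$)
$x{\left(W \right)} = -40 + W^{2} - 31 W$ ($x{\left(W \right)} = \left(W^{2} - 31 W\right) - 40 = -40 + W^{2} - 31 W$)
$\left(\left(-49\right)^{2} + x{\left(21 \right)}\right) + J{\left(23,1 \right)} = \left(\left(-49\right)^{2} - \left(691 - 441\right)\right) + \left(1^{2} + 35 \cdot 23 + 35 \cdot 1 + 23 \cdot 1\right) = \left(2401 - 250\right) + \left(1 + 805 + 35 + 23\right) = \left(2401 - 250\right) + 864 = 2151 + 864 = 3015$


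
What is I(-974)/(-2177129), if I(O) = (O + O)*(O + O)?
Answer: -3794704/2177129 ≈ -1.7430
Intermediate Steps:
I(O) = 4*O² (I(O) = (2*O)*(2*O) = 4*O²)
I(-974)/(-2177129) = (4*(-974)²)/(-2177129) = (4*948676)*(-1/2177129) = 3794704*(-1/2177129) = -3794704/2177129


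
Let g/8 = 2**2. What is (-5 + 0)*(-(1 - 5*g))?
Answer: -795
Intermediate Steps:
g = 32 (g = 8*2**2 = 8*4 = 32)
(-5 + 0)*(-(1 - 5*g)) = (-5 + 0)*(-(1 - 5*32)) = -(-5)*(1 - 160) = -(-5)*(-159) = -5*159 = -795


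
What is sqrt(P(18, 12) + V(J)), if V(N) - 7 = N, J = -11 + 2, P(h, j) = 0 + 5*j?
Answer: sqrt(58) ≈ 7.6158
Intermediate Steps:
P(h, j) = 5*j
J = -9
V(N) = 7 + N
sqrt(P(18, 12) + V(J)) = sqrt(5*12 + (7 - 9)) = sqrt(60 - 2) = sqrt(58)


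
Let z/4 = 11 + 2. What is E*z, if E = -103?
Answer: -5356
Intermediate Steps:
z = 52 (z = 4*(11 + 2) = 4*13 = 52)
E*z = -103*52 = -5356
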